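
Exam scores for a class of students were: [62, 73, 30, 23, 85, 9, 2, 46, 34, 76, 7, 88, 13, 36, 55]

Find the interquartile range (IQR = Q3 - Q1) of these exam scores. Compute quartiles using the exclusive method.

60

Step 1: Sort the data: [2, 7, 9, 13, 23, 30, 34, 36, 46, 55, 62, 73, 76, 85, 88]
Step 2: n = 15
Step 3: Using the exclusive quartile method:
  Q1 = 13
  Q2 (median) = 36
  Q3 = 73
  IQR = Q3 - Q1 = 73 - 13 = 60
Step 4: IQR = 60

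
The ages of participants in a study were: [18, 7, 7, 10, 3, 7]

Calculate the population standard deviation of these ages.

4.6428

Step 1: Compute the mean: 8.6667
Step 2: Sum of squared deviations from the mean: 129.3333
Step 3: Population variance = 129.3333 / 6 = 21.5556
Step 4: Standard deviation = sqrt(21.5556) = 4.6428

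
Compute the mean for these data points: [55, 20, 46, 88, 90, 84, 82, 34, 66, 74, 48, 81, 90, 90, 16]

64.2667

Step 1: Sum all values: 55 + 20 + 46 + 88 + 90 + 84 + 82 + 34 + 66 + 74 + 48 + 81 + 90 + 90 + 16 = 964
Step 2: Count the number of values: n = 15
Step 3: Mean = sum / n = 964 / 15 = 64.2667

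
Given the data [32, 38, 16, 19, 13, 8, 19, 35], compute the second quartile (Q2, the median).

19

Step 1: Sort the data: [8, 13, 16, 19, 19, 32, 35, 38]
Step 2: n = 8
Step 3: Q2 is the median. Since n is even, it is the average of the values at positions 4 and 5:
  Q2 = (19 + 19) / 2 = 19
Step 4: Q2 = 19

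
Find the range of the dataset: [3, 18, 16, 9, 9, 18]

15

Step 1: Identify the maximum value: max = 18
Step 2: Identify the minimum value: min = 3
Step 3: Range = max - min = 18 - 3 = 15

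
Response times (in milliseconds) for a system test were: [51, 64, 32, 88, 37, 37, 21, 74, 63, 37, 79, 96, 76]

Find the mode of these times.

37

Step 1: Count the frequency of each value:
  21: appears 1 time(s)
  32: appears 1 time(s)
  37: appears 3 time(s)
  51: appears 1 time(s)
  63: appears 1 time(s)
  64: appears 1 time(s)
  74: appears 1 time(s)
  76: appears 1 time(s)
  79: appears 1 time(s)
  88: appears 1 time(s)
  96: appears 1 time(s)
Step 2: The value 37 appears most frequently (3 times).
Step 3: Mode = 37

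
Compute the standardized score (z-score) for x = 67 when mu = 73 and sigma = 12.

-0.5

Step 1: Recall the z-score formula: z = (x - mu) / sigma
Step 2: Substitute values: z = (67 - 73) / 12
Step 3: z = -6 / 12 = -0.5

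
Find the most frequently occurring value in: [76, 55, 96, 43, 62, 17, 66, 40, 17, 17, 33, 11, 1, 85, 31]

17

Step 1: Count the frequency of each value:
  1: appears 1 time(s)
  11: appears 1 time(s)
  17: appears 3 time(s)
  31: appears 1 time(s)
  33: appears 1 time(s)
  40: appears 1 time(s)
  43: appears 1 time(s)
  55: appears 1 time(s)
  62: appears 1 time(s)
  66: appears 1 time(s)
  76: appears 1 time(s)
  85: appears 1 time(s)
  96: appears 1 time(s)
Step 2: The value 17 appears most frequently (3 times).
Step 3: Mode = 17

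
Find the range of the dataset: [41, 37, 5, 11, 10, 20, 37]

36

Step 1: Identify the maximum value: max = 41
Step 2: Identify the minimum value: min = 5
Step 3: Range = max - min = 41 - 5 = 36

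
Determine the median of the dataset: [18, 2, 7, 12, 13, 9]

10.5

Step 1: Sort the data in ascending order: [2, 7, 9, 12, 13, 18]
Step 2: The number of values is n = 6.
Step 3: Since n is even, the median is the average of positions 3 and 4:
  Median = (9 + 12) / 2 = 10.5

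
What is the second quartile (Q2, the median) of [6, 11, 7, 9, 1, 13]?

8

Step 1: Sort the data: [1, 6, 7, 9, 11, 13]
Step 2: n = 6
Step 3: Q2 is the median. Since n is even, it is the average of the values at positions 3 and 4:
  Q2 = (7 + 9) / 2 = 8
Step 4: Q2 = 8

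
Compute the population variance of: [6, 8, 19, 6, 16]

29.6

Step 1: Compute the mean: (6 + 8 + 19 + 6 + 16) / 5 = 11
Step 2: Compute squared deviations from the mean:
  (6 - 11)^2 = 25
  (8 - 11)^2 = 9
  (19 - 11)^2 = 64
  (6 - 11)^2 = 25
  (16 - 11)^2 = 25
Step 3: Sum of squared deviations = 148
Step 4: Population variance = 148 / 5 = 29.6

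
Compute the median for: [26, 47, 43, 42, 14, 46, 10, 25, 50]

42

Step 1: Sort the data in ascending order: [10, 14, 25, 26, 42, 43, 46, 47, 50]
Step 2: The number of values is n = 9.
Step 3: Since n is odd, the median is the middle value at position 5: 42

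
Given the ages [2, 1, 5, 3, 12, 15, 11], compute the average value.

7

Step 1: Sum all values: 2 + 1 + 5 + 3 + 12 + 15 + 11 = 49
Step 2: Count the number of values: n = 7
Step 3: Mean = sum / n = 49 / 7 = 7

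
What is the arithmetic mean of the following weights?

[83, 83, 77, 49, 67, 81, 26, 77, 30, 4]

57.7

Step 1: Sum all values: 83 + 83 + 77 + 49 + 67 + 81 + 26 + 77 + 30 + 4 = 577
Step 2: Count the number of values: n = 10
Step 3: Mean = sum / n = 577 / 10 = 57.7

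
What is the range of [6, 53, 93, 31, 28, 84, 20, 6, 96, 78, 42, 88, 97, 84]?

91

Step 1: Identify the maximum value: max = 97
Step 2: Identify the minimum value: min = 6
Step 3: Range = max - min = 97 - 6 = 91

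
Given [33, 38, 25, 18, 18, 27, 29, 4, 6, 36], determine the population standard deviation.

11.1732

Step 1: Compute the mean: 23.4
Step 2: Sum of squared deviations from the mean: 1248.4
Step 3: Population variance = 1248.4 / 10 = 124.84
Step 4: Standard deviation = sqrt(124.84) = 11.1732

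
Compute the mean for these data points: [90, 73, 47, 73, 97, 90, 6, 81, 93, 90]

74

Step 1: Sum all values: 90 + 73 + 47 + 73 + 97 + 90 + 6 + 81 + 93 + 90 = 740
Step 2: Count the number of values: n = 10
Step 3: Mean = sum / n = 740 / 10 = 74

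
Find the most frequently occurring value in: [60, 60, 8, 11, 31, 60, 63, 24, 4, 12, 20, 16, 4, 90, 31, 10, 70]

60

Step 1: Count the frequency of each value:
  4: appears 2 time(s)
  8: appears 1 time(s)
  10: appears 1 time(s)
  11: appears 1 time(s)
  12: appears 1 time(s)
  16: appears 1 time(s)
  20: appears 1 time(s)
  24: appears 1 time(s)
  31: appears 2 time(s)
  60: appears 3 time(s)
  63: appears 1 time(s)
  70: appears 1 time(s)
  90: appears 1 time(s)
Step 2: The value 60 appears most frequently (3 times).
Step 3: Mode = 60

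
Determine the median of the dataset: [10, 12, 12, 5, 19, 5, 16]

12

Step 1: Sort the data in ascending order: [5, 5, 10, 12, 12, 16, 19]
Step 2: The number of values is n = 7.
Step 3: Since n is odd, the median is the middle value at position 4: 12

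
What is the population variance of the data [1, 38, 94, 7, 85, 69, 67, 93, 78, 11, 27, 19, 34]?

1080.6864

Step 1: Compute the mean: (1 + 38 + 94 + 7 + 85 + 69 + 67 + 93 + 78 + 11 + 27 + 19 + 34) / 13 = 47.9231
Step 2: Compute squared deviations from the mean:
  (1 - 47.9231)^2 = 2201.7751
  (38 - 47.9231)^2 = 98.4675
  (94 - 47.9231)^2 = 2123.0828
  (7 - 47.9231)^2 = 1674.6982
  (85 - 47.9231)^2 = 1374.6982
  (69 - 47.9231)^2 = 444.2367
  (67 - 47.9231)^2 = 363.929
  (93 - 47.9231)^2 = 2031.929
  (78 - 47.9231)^2 = 904.6213
  (11 - 47.9231)^2 = 1363.3136
  (27 - 47.9231)^2 = 437.7751
  (19 - 47.9231)^2 = 836.5444
  (34 - 47.9231)^2 = 193.8521
Step 3: Sum of squared deviations = 14048.9231
Step 4: Population variance = 14048.9231 / 13 = 1080.6864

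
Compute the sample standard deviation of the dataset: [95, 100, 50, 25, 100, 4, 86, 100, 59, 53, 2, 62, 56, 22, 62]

33.8121

Step 1: Compute the mean: 58.4
Step 2: Sum of squared deviations from the mean: 16005.6
Step 3: Sample variance = 16005.6 / 14 = 1143.2571
Step 4: Standard deviation = sqrt(1143.2571) = 33.8121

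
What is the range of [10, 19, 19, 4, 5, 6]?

15

Step 1: Identify the maximum value: max = 19
Step 2: Identify the minimum value: min = 4
Step 3: Range = max - min = 19 - 4 = 15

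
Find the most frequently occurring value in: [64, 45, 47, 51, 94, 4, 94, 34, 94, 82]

94

Step 1: Count the frequency of each value:
  4: appears 1 time(s)
  34: appears 1 time(s)
  45: appears 1 time(s)
  47: appears 1 time(s)
  51: appears 1 time(s)
  64: appears 1 time(s)
  82: appears 1 time(s)
  94: appears 3 time(s)
Step 2: The value 94 appears most frequently (3 times).
Step 3: Mode = 94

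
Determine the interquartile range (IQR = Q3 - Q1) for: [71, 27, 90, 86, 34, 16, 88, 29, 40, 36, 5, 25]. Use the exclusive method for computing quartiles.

56.75

Step 1: Sort the data: [5, 16, 25, 27, 29, 34, 36, 40, 71, 86, 88, 90]
Step 2: n = 12
Step 3: Using the exclusive quartile method:
  Q1 = 25.5
  Q2 (median) = 35
  Q3 = 82.25
  IQR = Q3 - Q1 = 82.25 - 25.5 = 56.75
Step 4: IQR = 56.75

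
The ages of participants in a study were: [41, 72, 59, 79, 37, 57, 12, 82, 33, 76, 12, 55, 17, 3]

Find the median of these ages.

48

Step 1: Sort the data in ascending order: [3, 12, 12, 17, 33, 37, 41, 55, 57, 59, 72, 76, 79, 82]
Step 2: The number of values is n = 14.
Step 3: Since n is even, the median is the average of positions 7 and 8:
  Median = (41 + 55) / 2 = 48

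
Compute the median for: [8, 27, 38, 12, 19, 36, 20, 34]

23.5

Step 1: Sort the data in ascending order: [8, 12, 19, 20, 27, 34, 36, 38]
Step 2: The number of values is n = 8.
Step 3: Since n is even, the median is the average of positions 4 and 5:
  Median = (20 + 27) / 2 = 23.5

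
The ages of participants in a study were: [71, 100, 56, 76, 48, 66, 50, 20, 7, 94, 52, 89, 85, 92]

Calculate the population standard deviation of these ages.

26.834

Step 1: Compute the mean: 64.7143
Step 2: Sum of squared deviations from the mean: 10080.8571
Step 3: Population variance = 10080.8571 / 14 = 720.0612
Step 4: Standard deviation = sqrt(720.0612) = 26.834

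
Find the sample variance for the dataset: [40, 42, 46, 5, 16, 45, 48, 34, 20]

238.8611

Step 1: Compute the mean: (40 + 42 + 46 + 5 + 16 + 45 + 48 + 34 + 20) / 9 = 32.8889
Step 2: Compute squared deviations from the mean:
  (40 - 32.8889)^2 = 50.5679
  (42 - 32.8889)^2 = 83.0123
  (46 - 32.8889)^2 = 171.9012
  (5 - 32.8889)^2 = 777.7901
  (16 - 32.8889)^2 = 285.2346
  (45 - 32.8889)^2 = 146.679
  (48 - 32.8889)^2 = 228.3457
  (34 - 32.8889)^2 = 1.2346
  (20 - 32.8889)^2 = 166.1235
Step 3: Sum of squared deviations = 1910.8889
Step 4: Sample variance = 1910.8889 / 8 = 238.8611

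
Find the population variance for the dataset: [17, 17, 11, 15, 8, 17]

12.1389

Step 1: Compute the mean: (17 + 17 + 11 + 15 + 8 + 17) / 6 = 14.1667
Step 2: Compute squared deviations from the mean:
  (17 - 14.1667)^2 = 8.0278
  (17 - 14.1667)^2 = 8.0278
  (11 - 14.1667)^2 = 10.0278
  (15 - 14.1667)^2 = 0.6944
  (8 - 14.1667)^2 = 38.0278
  (17 - 14.1667)^2 = 8.0278
Step 3: Sum of squared deviations = 72.8333
Step 4: Population variance = 72.8333 / 6 = 12.1389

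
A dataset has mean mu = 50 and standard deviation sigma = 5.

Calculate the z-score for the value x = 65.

3

Step 1: Recall the z-score formula: z = (x - mu) / sigma
Step 2: Substitute values: z = (65 - 50) / 5
Step 3: z = 15 / 5 = 3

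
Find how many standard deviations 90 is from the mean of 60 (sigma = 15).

2

Step 1: Recall the z-score formula: z = (x - mu) / sigma
Step 2: Substitute values: z = (90 - 60) / 15
Step 3: z = 30 / 15 = 2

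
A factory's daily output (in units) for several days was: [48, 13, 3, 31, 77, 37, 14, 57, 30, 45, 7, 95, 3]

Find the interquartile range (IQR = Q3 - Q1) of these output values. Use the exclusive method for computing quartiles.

42.5

Step 1: Sort the data: [3, 3, 7, 13, 14, 30, 31, 37, 45, 48, 57, 77, 95]
Step 2: n = 13
Step 3: Using the exclusive quartile method:
  Q1 = 10
  Q2 (median) = 31
  Q3 = 52.5
  IQR = Q3 - Q1 = 52.5 - 10 = 42.5
Step 4: IQR = 42.5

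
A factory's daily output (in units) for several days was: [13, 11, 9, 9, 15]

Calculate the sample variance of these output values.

6.8

Step 1: Compute the mean: (13 + 11 + 9 + 9 + 15) / 5 = 11.4
Step 2: Compute squared deviations from the mean:
  (13 - 11.4)^2 = 2.56
  (11 - 11.4)^2 = 0.16
  (9 - 11.4)^2 = 5.76
  (9 - 11.4)^2 = 5.76
  (15 - 11.4)^2 = 12.96
Step 3: Sum of squared deviations = 27.2
Step 4: Sample variance = 27.2 / 4 = 6.8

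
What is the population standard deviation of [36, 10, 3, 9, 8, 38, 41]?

15.4524

Step 1: Compute the mean: 20.7143
Step 2: Sum of squared deviations from the mean: 1671.4286
Step 3: Population variance = 1671.4286 / 7 = 238.7755
Step 4: Standard deviation = sqrt(238.7755) = 15.4524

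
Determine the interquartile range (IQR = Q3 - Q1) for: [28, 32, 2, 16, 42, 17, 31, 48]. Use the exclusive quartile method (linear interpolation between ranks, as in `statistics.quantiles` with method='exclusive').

23.25

Step 1: Sort the data: [2, 16, 17, 28, 31, 32, 42, 48]
Step 2: n = 8
Step 3: Using the exclusive quartile method:
  Q1 = 16.25
  Q2 (median) = 29.5
  Q3 = 39.5
  IQR = Q3 - Q1 = 39.5 - 16.25 = 23.25
Step 4: IQR = 23.25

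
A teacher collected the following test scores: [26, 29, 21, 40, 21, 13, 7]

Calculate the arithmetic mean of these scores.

22.4286

Step 1: Sum all values: 26 + 29 + 21 + 40 + 21 + 13 + 7 = 157
Step 2: Count the number of values: n = 7
Step 3: Mean = sum / n = 157 / 7 = 22.4286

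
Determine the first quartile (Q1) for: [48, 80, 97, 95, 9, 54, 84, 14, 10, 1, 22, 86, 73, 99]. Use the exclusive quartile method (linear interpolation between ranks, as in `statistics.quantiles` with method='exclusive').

13

Step 1: Sort the data: [1, 9, 10, 14, 22, 48, 54, 73, 80, 84, 86, 95, 97, 99]
Step 2: n = 14
Step 3: Using the exclusive quartile method:
  Q1 = 13
  Q2 (median) = 63.5
  Q3 = 88.25
  IQR = Q3 - Q1 = 88.25 - 13 = 75.25
Step 4: Q1 = 13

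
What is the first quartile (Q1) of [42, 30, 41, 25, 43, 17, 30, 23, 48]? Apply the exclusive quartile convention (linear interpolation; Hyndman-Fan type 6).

24

Step 1: Sort the data: [17, 23, 25, 30, 30, 41, 42, 43, 48]
Step 2: n = 9
Step 3: Using the exclusive quartile method:
  Q1 = 24
  Q2 (median) = 30
  Q3 = 42.5
  IQR = Q3 - Q1 = 42.5 - 24 = 18.5
Step 4: Q1 = 24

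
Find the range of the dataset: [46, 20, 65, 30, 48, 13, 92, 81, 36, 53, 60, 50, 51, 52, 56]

79

Step 1: Identify the maximum value: max = 92
Step 2: Identify the minimum value: min = 13
Step 3: Range = max - min = 92 - 13 = 79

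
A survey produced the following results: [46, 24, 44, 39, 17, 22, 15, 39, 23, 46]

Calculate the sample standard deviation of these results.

12.4298

Step 1: Compute the mean: 31.5
Step 2: Sum of squared deviations from the mean: 1390.5
Step 3: Sample variance = 1390.5 / 9 = 154.5
Step 4: Standard deviation = sqrt(154.5) = 12.4298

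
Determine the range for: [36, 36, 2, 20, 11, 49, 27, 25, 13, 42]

47

Step 1: Identify the maximum value: max = 49
Step 2: Identify the minimum value: min = 2
Step 3: Range = max - min = 49 - 2 = 47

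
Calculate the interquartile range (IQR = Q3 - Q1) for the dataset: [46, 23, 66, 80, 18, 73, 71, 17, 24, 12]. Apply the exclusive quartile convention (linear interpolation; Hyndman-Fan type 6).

53.75

Step 1: Sort the data: [12, 17, 18, 23, 24, 46, 66, 71, 73, 80]
Step 2: n = 10
Step 3: Using the exclusive quartile method:
  Q1 = 17.75
  Q2 (median) = 35
  Q3 = 71.5
  IQR = Q3 - Q1 = 71.5 - 17.75 = 53.75
Step 4: IQR = 53.75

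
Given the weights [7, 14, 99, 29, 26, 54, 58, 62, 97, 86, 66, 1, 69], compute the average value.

51.3846

Step 1: Sum all values: 7 + 14 + 99 + 29 + 26 + 54 + 58 + 62 + 97 + 86 + 66 + 1 + 69 = 668
Step 2: Count the number of values: n = 13
Step 3: Mean = sum / n = 668 / 13 = 51.3846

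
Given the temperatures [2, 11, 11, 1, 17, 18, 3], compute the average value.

9

Step 1: Sum all values: 2 + 11 + 11 + 1 + 17 + 18 + 3 = 63
Step 2: Count the number of values: n = 7
Step 3: Mean = sum / n = 63 / 7 = 9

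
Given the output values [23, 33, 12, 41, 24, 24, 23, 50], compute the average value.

28.75

Step 1: Sum all values: 23 + 33 + 12 + 41 + 24 + 24 + 23 + 50 = 230
Step 2: Count the number of values: n = 8
Step 3: Mean = sum / n = 230 / 8 = 28.75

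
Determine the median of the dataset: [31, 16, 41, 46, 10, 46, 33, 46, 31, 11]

32

Step 1: Sort the data in ascending order: [10, 11, 16, 31, 31, 33, 41, 46, 46, 46]
Step 2: The number of values is n = 10.
Step 3: Since n is even, the median is the average of positions 5 and 6:
  Median = (31 + 33) / 2 = 32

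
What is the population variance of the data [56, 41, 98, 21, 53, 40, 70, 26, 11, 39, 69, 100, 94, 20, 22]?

830.8889

Step 1: Compute the mean: (56 + 41 + 98 + 21 + 53 + 40 + 70 + 26 + 11 + 39 + 69 + 100 + 94 + 20 + 22) / 15 = 50.6667
Step 2: Compute squared deviations from the mean:
  (56 - 50.6667)^2 = 28.4444
  (41 - 50.6667)^2 = 93.4444
  (98 - 50.6667)^2 = 2240.4444
  (21 - 50.6667)^2 = 880.1111
  (53 - 50.6667)^2 = 5.4444
  (40 - 50.6667)^2 = 113.7778
  (70 - 50.6667)^2 = 373.7778
  (26 - 50.6667)^2 = 608.4444
  (11 - 50.6667)^2 = 1573.4444
  (39 - 50.6667)^2 = 136.1111
  (69 - 50.6667)^2 = 336.1111
  (100 - 50.6667)^2 = 2433.7778
  (94 - 50.6667)^2 = 1877.7778
  (20 - 50.6667)^2 = 940.4444
  (22 - 50.6667)^2 = 821.7778
Step 3: Sum of squared deviations = 12463.3333
Step 4: Population variance = 12463.3333 / 15 = 830.8889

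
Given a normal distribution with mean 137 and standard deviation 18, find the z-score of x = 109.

-1.5556

Step 1: Recall the z-score formula: z = (x - mu) / sigma
Step 2: Substitute values: z = (109 - 137) / 18
Step 3: z = -28 / 18 = -1.5556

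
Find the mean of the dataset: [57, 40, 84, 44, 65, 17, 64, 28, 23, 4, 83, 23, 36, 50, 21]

42.6

Step 1: Sum all values: 57 + 40 + 84 + 44 + 65 + 17 + 64 + 28 + 23 + 4 + 83 + 23 + 36 + 50 + 21 = 639
Step 2: Count the number of values: n = 15
Step 3: Mean = sum / n = 639 / 15 = 42.6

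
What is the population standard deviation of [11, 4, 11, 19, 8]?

4.9234

Step 1: Compute the mean: 10.6
Step 2: Sum of squared deviations from the mean: 121.2
Step 3: Population variance = 121.2 / 5 = 24.24
Step 4: Standard deviation = sqrt(24.24) = 4.9234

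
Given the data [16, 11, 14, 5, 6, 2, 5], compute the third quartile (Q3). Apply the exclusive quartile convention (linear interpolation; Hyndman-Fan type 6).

14

Step 1: Sort the data: [2, 5, 5, 6, 11, 14, 16]
Step 2: n = 7
Step 3: Using the exclusive quartile method:
  Q1 = 5
  Q2 (median) = 6
  Q3 = 14
  IQR = Q3 - Q1 = 14 - 5 = 9
Step 4: Q3 = 14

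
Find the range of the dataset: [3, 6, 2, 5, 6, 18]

16

Step 1: Identify the maximum value: max = 18
Step 2: Identify the minimum value: min = 2
Step 3: Range = max - min = 18 - 2 = 16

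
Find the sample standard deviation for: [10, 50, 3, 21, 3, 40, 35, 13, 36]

17.3285

Step 1: Compute the mean: 23.4444
Step 2: Sum of squared deviations from the mean: 2402.2222
Step 3: Sample variance = 2402.2222 / 8 = 300.2778
Step 4: Standard deviation = sqrt(300.2778) = 17.3285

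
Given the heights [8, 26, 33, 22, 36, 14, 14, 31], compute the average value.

23

Step 1: Sum all values: 8 + 26 + 33 + 22 + 36 + 14 + 14 + 31 = 184
Step 2: Count the number of values: n = 8
Step 3: Mean = sum / n = 184 / 8 = 23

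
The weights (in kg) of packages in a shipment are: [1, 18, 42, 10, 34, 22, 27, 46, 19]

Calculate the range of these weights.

45

Step 1: Identify the maximum value: max = 46
Step 2: Identify the minimum value: min = 1
Step 3: Range = max - min = 46 - 1 = 45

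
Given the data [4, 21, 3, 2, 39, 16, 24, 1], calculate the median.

10

Step 1: Sort the data in ascending order: [1, 2, 3, 4, 16, 21, 24, 39]
Step 2: The number of values is n = 8.
Step 3: Since n is even, the median is the average of positions 4 and 5:
  Median = (4 + 16) / 2 = 10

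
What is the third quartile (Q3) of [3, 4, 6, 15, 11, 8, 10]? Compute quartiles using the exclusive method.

11

Step 1: Sort the data: [3, 4, 6, 8, 10, 11, 15]
Step 2: n = 7
Step 3: Using the exclusive quartile method:
  Q1 = 4
  Q2 (median) = 8
  Q3 = 11
  IQR = Q3 - Q1 = 11 - 4 = 7
Step 4: Q3 = 11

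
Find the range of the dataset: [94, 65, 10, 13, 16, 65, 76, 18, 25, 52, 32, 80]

84

Step 1: Identify the maximum value: max = 94
Step 2: Identify the minimum value: min = 10
Step 3: Range = max - min = 94 - 10 = 84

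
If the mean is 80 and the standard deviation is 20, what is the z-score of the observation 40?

-2

Step 1: Recall the z-score formula: z = (x - mu) / sigma
Step 2: Substitute values: z = (40 - 80) / 20
Step 3: z = -40 / 20 = -2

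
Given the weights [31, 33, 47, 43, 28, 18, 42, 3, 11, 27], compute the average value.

28.3

Step 1: Sum all values: 31 + 33 + 47 + 43 + 28 + 18 + 42 + 3 + 11 + 27 = 283
Step 2: Count the number of values: n = 10
Step 3: Mean = sum / n = 283 / 10 = 28.3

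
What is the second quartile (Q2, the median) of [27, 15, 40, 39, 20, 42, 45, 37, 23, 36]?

36.5

Step 1: Sort the data: [15, 20, 23, 27, 36, 37, 39, 40, 42, 45]
Step 2: n = 10
Step 3: Q2 is the median. Since n is even, it is the average of the values at positions 5 and 6:
  Q2 = (36 + 37) / 2 = 36.5
Step 4: Q2 = 36.5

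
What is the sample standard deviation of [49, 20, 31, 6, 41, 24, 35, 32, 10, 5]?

15.0115

Step 1: Compute the mean: 25.3
Step 2: Sum of squared deviations from the mean: 2028.1
Step 3: Sample variance = 2028.1 / 9 = 225.3444
Step 4: Standard deviation = sqrt(225.3444) = 15.0115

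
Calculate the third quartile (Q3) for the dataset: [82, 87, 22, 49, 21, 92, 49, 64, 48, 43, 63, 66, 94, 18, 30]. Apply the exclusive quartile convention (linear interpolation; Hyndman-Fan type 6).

82

Step 1: Sort the data: [18, 21, 22, 30, 43, 48, 49, 49, 63, 64, 66, 82, 87, 92, 94]
Step 2: n = 15
Step 3: Using the exclusive quartile method:
  Q1 = 30
  Q2 (median) = 49
  Q3 = 82
  IQR = Q3 - Q1 = 82 - 30 = 52
Step 4: Q3 = 82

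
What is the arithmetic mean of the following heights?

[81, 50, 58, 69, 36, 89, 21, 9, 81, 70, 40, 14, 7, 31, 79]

49

Step 1: Sum all values: 81 + 50 + 58 + 69 + 36 + 89 + 21 + 9 + 81 + 70 + 40 + 14 + 7 + 31 + 79 = 735
Step 2: Count the number of values: n = 15
Step 3: Mean = sum / n = 735 / 15 = 49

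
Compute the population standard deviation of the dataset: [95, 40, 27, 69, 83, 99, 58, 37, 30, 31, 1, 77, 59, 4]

30.2594

Step 1: Compute the mean: 50.7143
Step 2: Sum of squared deviations from the mean: 12818.8571
Step 3: Population variance = 12818.8571 / 14 = 915.6327
Step 4: Standard deviation = sqrt(915.6327) = 30.2594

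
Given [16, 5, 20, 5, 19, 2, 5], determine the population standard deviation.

7.1257

Step 1: Compute the mean: 10.2857
Step 2: Sum of squared deviations from the mean: 355.4286
Step 3: Population variance = 355.4286 / 7 = 50.7755
Step 4: Standard deviation = sqrt(50.7755) = 7.1257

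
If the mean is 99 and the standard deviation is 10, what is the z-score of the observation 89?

-1

Step 1: Recall the z-score formula: z = (x - mu) / sigma
Step 2: Substitute values: z = (89 - 99) / 10
Step 3: z = -10 / 10 = -1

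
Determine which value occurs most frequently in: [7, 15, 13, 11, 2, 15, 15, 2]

15

Step 1: Count the frequency of each value:
  2: appears 2 time(s)
  7: appears 1 time(s)
  11: appears 1 time(s)
  13: appears 1 time(s)
  15: appears 3 time(s)
Step 2: The value 15 appears most frequently (3 times).
Step 3: Mode = 15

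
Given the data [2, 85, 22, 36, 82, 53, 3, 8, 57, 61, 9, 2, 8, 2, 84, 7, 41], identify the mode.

2

Step 1: Count the frequency of each value:
  2: appears 3 time(s)
  3: appears 1 time(s)
  7: appears 1 time(s)
  8: appears 2 time(s)
  9: appears 1 time(s)
  22: appears 1 time(s)
  36: appears 1 time(s)
  41: appears 1 time(s)
  53: appears 1 time(s)
  57: appears 1 time(s)
  61: appears 1 time(s)
  82: appears 1 time(s)
  84: appears 1 time(s)
  85: appears 1 time(s)
Step 2: The value 2 appears most frequently (3 times).
Step 3: Mode = 2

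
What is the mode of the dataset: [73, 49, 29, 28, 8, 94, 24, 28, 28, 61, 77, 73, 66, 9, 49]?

28

Step 1: Count the frequency of each value:
  8: appears 1 time(s)
  9: appears 1 time(s)
  24: appears 1 time(s)
  28: appears 3 time(s)
  29: appears 1 time(s)
  49: appears 2 time(s)
  61: appears 1 time(s)
  66: appears 1 time(s)
  73: appears 2 time(s)
  77: appears 1 time(s)
  94: appears 1 time(s)
Step 2: The value 28 appears most frequently (3 times).
Step 3: Mode = 28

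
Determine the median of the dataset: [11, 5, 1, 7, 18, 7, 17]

7

Step 1: Sort the data in ascending order: [1, 5, 7, 7, 11, 17, 18]
Step 2: The number of values is n = 7.
Step 3: Since n is odd, the median is the middle value at position 4: 7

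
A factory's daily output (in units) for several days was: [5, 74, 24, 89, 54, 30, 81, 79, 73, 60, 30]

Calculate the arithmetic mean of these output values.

54.4545

Step 1: Sum all values: 5 + 74 + 24 + 89 + 54 + 30 + 81 + 79 + 73 + 60 + 30 = 599
Step 2: Count the number of values: n = 11
Step 3: Mean = sum / n = 599 / 11 = 54.4545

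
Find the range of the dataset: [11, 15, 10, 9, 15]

6

Step 1: Identify the maximum value: max = 15
Step 2: Identify the minimum value: min = 9
Step 3: Range = max - min = 15 - 9 = 6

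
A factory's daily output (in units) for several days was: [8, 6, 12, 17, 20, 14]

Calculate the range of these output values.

14

Step 1: Identify the maximum value: max = 20
Step 2: Identify the minimum value: min = 6
Step 3: Range = max - min = 20 - 6 = 14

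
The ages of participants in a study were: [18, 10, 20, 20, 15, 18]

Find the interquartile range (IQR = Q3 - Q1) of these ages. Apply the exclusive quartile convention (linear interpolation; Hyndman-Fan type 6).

6.25

Step 1: Sort the data: [10, 15, 18, 18, 20, 20]
Step 2: n = 6
Step 3: Using the exclusive quartile method:
  Q1 = 13.75
  Q2 (median) = 18
  Q3 = 20
  IQR = Q3 - Q1 = 20 - 13.75 = 6.25
Step 4: IQR = 6.25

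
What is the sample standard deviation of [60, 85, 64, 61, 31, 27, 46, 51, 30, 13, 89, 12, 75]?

25.6665

Step 1: Compute the mean: 49.5385
Step 2: Sum of squared deviations from the mean: 7905.2308
Step 3: Sample variance = 7905.2308 / 12 = 658.7692
Step 4: Standard deviation = sqrt(658.7692) = 25.6665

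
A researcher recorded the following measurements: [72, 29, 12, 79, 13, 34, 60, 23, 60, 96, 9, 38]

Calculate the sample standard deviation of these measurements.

28.9769

Step 1: Compute the mean: 43.75
Step 2: Sum of squared deviations from the mean: 9236.25
Step 3: Sample variance = 9236.25 / 11 = 839.6591
Step 4: Standard deviation = sqrt(839.6591) = 28.9769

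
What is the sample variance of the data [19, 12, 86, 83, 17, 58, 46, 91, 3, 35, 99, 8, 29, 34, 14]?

1095.3524

Step 1: Compute the mean: (19 + 12 + 86 + 83 + 17 + 58 + 46 + 91 + 3 + 35 + 99 + 8 + 29 + 34 + 14) / 15 = 42.2667
Step 2: Compute squared deviations from the mean:
  (19 - 42.2667)^2 = 541.3378
  (12 - 42.2667)^2 = 916.0711
  (86 - 42.2667)^2 = 1912.6044
  (83 - 42.2667)^2 = 1659.2044
  (17 - 42.2667)^2 = 638.4044
  (58 - 42.2667)^2 = 247.5378
  (46 - 42.2667)^2 = 13.9378
  (91 - 42.2667)^2 = 2374.9378
  (3 - 42.2667)^2 = 1541.8711
  (35 - 42.2667)^2 = 52.8044
  (99 - 42.2667)^2 = 3218.6711
  (8 - 42.2667)^2 = 1174.2044
  (29 - 42.2667)^2 = 176.0044
  (34 - 42.2667)^2 = 68.3378
  (14 - 42.2667)^2 = 799.0044
Step 3: Sum of squared deviations = 15334.9333
Step 4: Sample variance = 15334.9333 / 14 = 1095.3524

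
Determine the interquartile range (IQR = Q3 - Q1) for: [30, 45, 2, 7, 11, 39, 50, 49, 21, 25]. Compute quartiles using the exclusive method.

36

Step 1: Sort the data: [2, 7, 11, 21, 25, 30, 39, 45, 49, 50]
Step 2: n = 10
Step 3: Using the exclusive quartile method:
  Q1 = 10
  Q2 (median) = 27.5
  Q3 = 46
  IQR = Q3 - Q1 = 46 - 10 = 36
Step 4: IQR = 36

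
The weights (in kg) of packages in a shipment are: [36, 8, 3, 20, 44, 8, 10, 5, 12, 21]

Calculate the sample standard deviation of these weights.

13.7036

Step 1: Compute the mean: 16.7
Step 2: Sum of squared deviations from the mean: 1690.1
Step 3: Sample variance = 1690.1 / 9 = 187.7889
Step 4: Standard deviation = sqrt(187.7889) = 13.7036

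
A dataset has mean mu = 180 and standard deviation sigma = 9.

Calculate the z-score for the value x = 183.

0.3333

Step 1: Recall the z-score formula: z = (x - mu) / sigma
Step 2: Substitute values: z = (183 - 180) / 9
Step 3: z = 3 / 9 = 0.3333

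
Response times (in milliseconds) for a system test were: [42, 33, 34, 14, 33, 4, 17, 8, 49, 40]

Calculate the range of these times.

45

Step 1: Identify the maximum value: max = 49
Step 2: Identify the minimum value: min = 4
Step 3: Range = max - min = 49 - 4 = 45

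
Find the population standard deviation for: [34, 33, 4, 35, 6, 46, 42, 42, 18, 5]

15.7877

Step 1: Compute the mean: 26.5
Step 2: Sum of squared deviations from the mean: 2492.5
Step 3: Population variance = 2492.5 / 10 = 249.25
Step 4: Standard deviation = sqrt(249.25) = 15.7877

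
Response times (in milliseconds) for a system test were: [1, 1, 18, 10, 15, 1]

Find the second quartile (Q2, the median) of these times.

5.5

Step 1: Sort the data: [1, 1, 1, 10, 15, 18]
Step 2: n = 6
Step 3: Q2 is the median. Since n is even, it is the average of the values at positions 3 and 4:
  Q2 = (1 + 10) / 2 = 5.5
Step 4: Q2 = 5.5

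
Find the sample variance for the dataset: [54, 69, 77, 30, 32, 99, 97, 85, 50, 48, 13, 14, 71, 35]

816.0659

Step 1: Compute the mean: (54 + 69 + 77 + 30 + 32 + 99 + 97 + 85 + 50 + 48 + 13 + 14 + 71 + 35) / 14 = 55.2857
Step 2: Compute squared deviations from the mean:
  (54 - 55.2857)^2 = 1.6531
  (69 - 55.2857)^2 = 188.0816
  (77 - 55.2857)^2 = 471.5102
  (30 - 55.2857)^2 = 639.3673
  (32 - 55.2857)^2 = 542.2245
  (99 - 55.2857)^2 = 1910.9388
  (97 - 55.2857)^2 = 1740.0816
  (85 - 55.2857)^2 = 882.9388
  (50 - 55.2857)^2 = 27.9388
  (48 - 55.2857)^2 = 53.0816
  (13 - 55.2857)^2 = 1788.0816
  (14 - 55.2857)^2 = 1704.5102
  (71 - 55.2857)^2 = 246.9388
  (35 - 55.2857)^2 = 411.5102
Step 3: Sum of squared deviations = 10608.8571
Step 4: Sample variance = 10608.8571 / 13 = 816.0659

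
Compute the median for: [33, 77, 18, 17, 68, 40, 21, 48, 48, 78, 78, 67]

48

Step 1: Sort the data in ascending order: [17, 18, 21, 33, 40, 48, 48, 67, 68, 77, 78, 78]
Step 2: The number of values is n = 12.
Step 3: Since n is even, the median is the average of positions 6 and 7:
  Median = (48 + 48) / 2 = 48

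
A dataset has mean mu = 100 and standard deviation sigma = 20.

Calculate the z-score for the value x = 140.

2

Step 1: Recall the z-score formula: z = (x - mu) / sigma
Step 2: Substitute values: z = (140 - 100) / 20
Step 3: z = 40 / 20 = 2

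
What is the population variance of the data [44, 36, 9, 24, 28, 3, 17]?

181.1429

Step 1: Compute the mean: (44 + 36 + 9 + 24 + 28 + 3 + 17) / 7 = 23
Step 2: Compute squared deviations from the mean:
  (44 - 23)^2 = 441
  (36 - 23)^2 = 169
  (9 - 23)^2 = 196
  (24 - 23)^2 = 1
  (28 - 23)^2 = 25
  (3 - 23)^2 = 400
  (17 - 23)^2 = 36
Step 3: Sum of squared deviations = 1268
Step 4: Population variance = 1268 / 7 = 181.1429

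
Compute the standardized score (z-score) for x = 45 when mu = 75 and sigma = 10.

-3

Step 1: Recall the z-score formula: z = (x - mu) / sigma
Step 2: Substitute values: z = (45 - 75) / 10
Step 3: z = -30 / 10 = -3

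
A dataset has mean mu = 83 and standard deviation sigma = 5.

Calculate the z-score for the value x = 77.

-1.2

Step 1: Recall the z-score formula: z = (x - mu) / sigma
Step 2: Substitute values: z = (77 - 83) / 5
Step 3: z = -6 / 5 = -1.2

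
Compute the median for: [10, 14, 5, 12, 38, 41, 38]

14

Step 1: Sort the data in ascending order: [5, 10, 12, 14, 38, 38, 41]
Step 2: The number of values is n = 7.
Step 3: Since n is odd, the median is the middle value at position 4: 14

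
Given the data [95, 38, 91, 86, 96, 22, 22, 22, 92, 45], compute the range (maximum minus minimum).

74

Step 1: Identify the maximum value: max = 96
Step 2: Identify the minimum value: min = 22
Step 3: Range = max - min = 96 - 22 = 74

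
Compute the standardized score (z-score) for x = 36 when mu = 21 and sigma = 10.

1.5

Step 1: Recall the z-score formula: z = (x - mu) / sigma
Step 2: Substitute values: z = (36 - 21) / 10
Step 3: z = 15 / 10 = 1.5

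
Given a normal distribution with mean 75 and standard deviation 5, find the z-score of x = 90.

3

Step 1: Recall the z-score formula: z = (x - mu) / sigma
Step 2: Substitute values: z = (90 - 75) / 5
Step 3: z = 15 / 5 = 3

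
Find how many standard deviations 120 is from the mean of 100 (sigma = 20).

1

Step 1: Recall the z-score formula: z = (x - mu) / sigma
Step 2: Substitute values: z = (120 - 100) / 20
Step 3: z = 20 / 20 = 1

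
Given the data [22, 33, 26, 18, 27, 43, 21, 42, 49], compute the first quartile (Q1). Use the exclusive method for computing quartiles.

21.5

Step 1: Sort the data: [18, 21, 22, 26, 27, 33, 42, 43, 49]
Step 2: n = 9
Step 3: Using the exclusive quartile method:
  Q1 = 21.5
  Q2 (median) = 27
  Q3 = 42.5
  IQR = Q3 - Q1 = 42.5 - 21.5 = 21
Step 4: Q1 = 21.5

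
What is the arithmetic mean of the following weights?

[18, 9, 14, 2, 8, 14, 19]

12

Step 1: Sum all values: 18 + 9 + 14 + 2 + 8 + 14 + 19 = 84
Step 2: Count the number of values: n = 7
Step 3: Mean = sum / n = 84 / 7 = 12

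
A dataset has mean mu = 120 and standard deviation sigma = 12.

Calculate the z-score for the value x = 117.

-0.25

Step 1: Recall the z-score formula: z = (x - mu) / sigma
Step 2: Substitute values: z = (117 - 120) / 12
Step 3: z = -3 / 12 = -0.25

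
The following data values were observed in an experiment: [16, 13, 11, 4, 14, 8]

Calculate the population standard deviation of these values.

4

Step 1: Compute the mean: 11
Step 2: Sum of squared deviations from the mean: 96
Step 3: Population variance = 96 / 6 = 16
Step 4: Standard deviation = sqrt(16) = 4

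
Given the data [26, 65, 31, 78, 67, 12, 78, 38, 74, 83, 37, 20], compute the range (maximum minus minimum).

71

Step 1: Identify the maximum value: max = 83
Step 2: Identify the minimum value: min = 12
Step 3: Range = max - min = 83 - 12 = 71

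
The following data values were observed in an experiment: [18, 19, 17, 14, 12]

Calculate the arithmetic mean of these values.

16

Step 1: Sum all values: 18 + 19 + 17 + 14 + 12 = 80
Step 2: Count the number of values: n = 5
Step 3: Mean = sum / n = 80 / 5 = 16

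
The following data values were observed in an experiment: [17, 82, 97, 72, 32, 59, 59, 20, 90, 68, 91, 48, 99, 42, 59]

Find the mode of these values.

59

Step 1: Count the frequency of each value:
  17: appears 1 time(s)
  20: appears 1 time(s)
  32: appears 1 time(s)
  42: appears 1 time(s)
  48: appears 1 time(s)
  59: appears 3 time(s)
  68: appears 1 time(s)
  72: appears 1 time(s)
  82: appears 1 time(s)
  90: appears 1 time(s)
  91: appears 1 time(s)
  97: appears 1 time(s)
  99: appears 1 time(s)
Step 2: The value 59 appears most frequently (3 times).
Step 3: Mode = 59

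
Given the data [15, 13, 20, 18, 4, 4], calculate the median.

14

Step 1: Sort the data in ascending order: [4, 4, 13, 15, 18, 20]
Step 2: The number of values is n = 6.
Step 3: Since n is even, the median is the average of positions 3 and 4:
  Median = (13 + 15) / 2 = 14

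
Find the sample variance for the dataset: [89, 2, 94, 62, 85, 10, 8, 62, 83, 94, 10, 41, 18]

1363.5897

Step 1: Compute the mean: (89 + 2 + 94 + 62 + 85 + 10 + 8 + 62 + 83 + 94 + 10 + 41 + 18) / 13 = 50.6154
Step 2: Compute squared deviations from the mean:
  (89 - 50.6154)^2 = 1473.3787
  (2 - 50.6154)^2 = 2363.4556
  (94 - 50.6154)^2 = 1882.2249
  (62 - 50.6154)^2 = 129.6095
  (85 - 50.6154)^2 = 1182.3018
  (10 - 50.6154)^2 = 1649.6095
  (8 - 50.6154)^2 = 1816.071
  (62 - 50.6154)^2 = 129.6095
  (83 - 50.6154)^2 = 1048.7633
  (94 - 50.6154)^2 = 1882.2249
  (10 - 50.6154)^2 = 1649.6095
  (41 - 50.6154)^2 = 92.4556
  (18 - 50.6154)^2 = 1063.7633
Step 3: Sum of squared deviations = 16363.0769
Step 4: Sample variance = 16363.0769 / 12 = 1363.5897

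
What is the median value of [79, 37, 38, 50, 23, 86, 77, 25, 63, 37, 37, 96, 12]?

38

Step 1: Sort the data in ascending order: [12, 23, 25, 37, 37, 37, 38, 50, 63, 77, 79, 86, 96]
Step 2: The number of values is n = 13.
Step 3: Since n is odd, the median is the middle value at position 7: 38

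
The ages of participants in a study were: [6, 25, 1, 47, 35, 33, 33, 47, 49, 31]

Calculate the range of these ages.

48

Step 1: Identify the maximum value: max = 49
Step 2: Identify the minimum value: min = 1
Step 3: Range = max - min = 49 - 1 = 48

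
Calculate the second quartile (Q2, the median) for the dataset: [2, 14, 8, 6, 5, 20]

7

Step 1: Sort the data: [2, 5, 6, 8, 14, 20]
Step 2: n = 6
Step 3: Q2 is the median. Since n is even, it is the average of the values at positions 3 and 4:
  Q2 = (6 + 8) / 2 = 7
Step 4: Q2 = 7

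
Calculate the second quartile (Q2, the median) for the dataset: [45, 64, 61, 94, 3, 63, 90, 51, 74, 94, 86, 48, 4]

63

Step 1: Sort the data: [3, 4, 45, 48, 51, 61, 63, 64, 74, 86, 90, 94, 94]
Step 2: n = 13
Step 3: Q2 is the median. Since n is odd, it is the middle value at position 7: 63
Step 4: Q2 = 63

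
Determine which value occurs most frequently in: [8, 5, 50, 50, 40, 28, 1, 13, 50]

50

Step 1: Count the frequency of each value:
  1: appears 1 time(s)
  5: appears 1 time(s)
  8: appears 1 time(s)
  13: appears 1 time(s)
  28: appears 1 time(s)
  40: appears 1 time(s)
  50: appears 3 time(s)
Step 2: The value 50 appears most frequently (3 times).
Step 3: Mode = 50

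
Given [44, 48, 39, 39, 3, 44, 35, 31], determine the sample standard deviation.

14.1516

Step 1: Compute the mean: 35.375
Step 2: Sum of squared deviations from the mean: 1401.875
Step 3: Sample variance = 1401.875 / 7 = 200.2679
Step 4: Standard deviation = sqrt(200.2679) = 14.1516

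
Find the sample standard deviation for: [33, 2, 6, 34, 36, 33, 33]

14.6255

Step 1: Compute the mean: 25.2857
Step 2: Sum of squared deviations from the mean: 1283.4286
Step 3: Sample variance = 1283.4286 / 6 = 213.9048
Step 4: Standard deviation = sqrt(213.9048) = 14.6255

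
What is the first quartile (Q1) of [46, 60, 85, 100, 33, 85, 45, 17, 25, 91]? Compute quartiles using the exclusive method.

31

Step 1: Sort the data: [17, 25, 33, 45, 46, 60, 85, 85, 91, 100]
Step 2: n = 10
Step 3: Using the exclusive quartile method:
  Q1 = 31
  Q2 (median) = 53
  Q3 = 86.5
  IQR = Q3 - Q1 = 86.5 - 31 = 55.5
Step 4: Q1 = 31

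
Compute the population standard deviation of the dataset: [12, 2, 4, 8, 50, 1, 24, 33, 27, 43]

16.7642

Step 1: Compute the mean: 20.4
Step 2: Sum of squared deviations from the mean: 2810.4
Step 3: Population variance = 2810.4 / 10 = 281.04
Step 4: Standard deviation = sqrt(281.04) = 16.7642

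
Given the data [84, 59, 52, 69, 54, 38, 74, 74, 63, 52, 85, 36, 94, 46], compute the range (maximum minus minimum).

58

Step 1: Identify the maximum value: max = 94
Step 2: Identify the minimum value: min = 36
Step 3: Range = max - min = 94 - 36 = 58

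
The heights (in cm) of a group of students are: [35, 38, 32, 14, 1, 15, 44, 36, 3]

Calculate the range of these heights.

43

Step 1: Identify the maximum value: max = 44
Step 2: Identify the minimum value: min = 1
Step 3: Range = max - min = 44 - 1 = 43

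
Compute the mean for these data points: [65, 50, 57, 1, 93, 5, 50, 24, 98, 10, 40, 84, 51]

48.3077

Step 1: Sum all values: 65 + 50 + 57 + 1 + 93 + 5 + 50 + 24 + 98 + 10 + 40 + 84 + 51 = 628
Step 2: Count the number of values: n = 13
Step 3: Mean = sum / n = 628 / 13 = 48.3077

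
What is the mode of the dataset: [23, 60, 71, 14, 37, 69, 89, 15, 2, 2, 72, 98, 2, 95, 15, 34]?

2

Step 1: Count the frequency of each value:
  2: appears 3 time(s)
  14: appears 1 time(s)
  15: appears 2 time(s)
  23: appears 1 time(s)
  34: appears 1 time(s)
  37: appears 1 time(s)
  60: appears 1 time(s)
  69: appears 1 time(s)
  71: appears 1 time(s)
  72: appears 1 time(s)
  89: appears 1 time(s)
  95: appears 1 time(s)
  98: appears 1 time(s)
Step 2: The value 2 appears most frequently (3 times).
Step 3: Mode = 2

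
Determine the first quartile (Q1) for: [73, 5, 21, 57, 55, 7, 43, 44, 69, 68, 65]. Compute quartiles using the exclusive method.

21

Step 1: Sort the data: [5, 7, 21, 43, 44, 55, 57, 65, 68, 69, 73]
Step 2: n = 11
Step 3: Using the exclusive quartile method:
  Q1 = 21
  Q2 (median) = 55
  Q3 = 68
  IQR = Q3 - Q1 = 68 - 21 = 47
Step 4: Q1 = 21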